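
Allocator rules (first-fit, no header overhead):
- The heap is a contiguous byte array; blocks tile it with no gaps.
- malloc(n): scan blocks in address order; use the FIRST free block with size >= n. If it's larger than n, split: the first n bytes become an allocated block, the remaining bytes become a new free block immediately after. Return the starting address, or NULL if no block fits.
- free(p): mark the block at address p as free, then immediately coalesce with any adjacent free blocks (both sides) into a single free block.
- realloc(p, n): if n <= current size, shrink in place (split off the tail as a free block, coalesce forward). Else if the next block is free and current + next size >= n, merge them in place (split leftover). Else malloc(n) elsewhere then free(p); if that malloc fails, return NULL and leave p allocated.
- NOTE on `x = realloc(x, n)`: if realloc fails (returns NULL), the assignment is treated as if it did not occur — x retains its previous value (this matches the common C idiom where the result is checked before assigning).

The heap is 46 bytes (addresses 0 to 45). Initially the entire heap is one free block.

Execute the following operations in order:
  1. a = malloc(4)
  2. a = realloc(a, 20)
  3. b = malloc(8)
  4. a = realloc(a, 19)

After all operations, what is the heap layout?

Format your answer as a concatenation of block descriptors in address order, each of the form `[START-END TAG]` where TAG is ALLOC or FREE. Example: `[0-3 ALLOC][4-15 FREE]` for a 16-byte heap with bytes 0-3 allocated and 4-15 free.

Op 1: a = malloc(4) -> a = 0; heap: [0-3 ALLOC][4-45 FREE]
Op 2: a = realloc(a, 20) -> a = 0; heap: [0-19 ALLOC][20-45 FREE]
Op 3: b = malloc(8) -> b = 20; heap: [0-19 ALLOC][20-27 ALLOC][28-45 FREE]
Op 4: a = realloc(a, 19) -> a = 0; heap: [0-18 ALLOC][19-19 FREE][20-27 ALLOC][28-45 FREE]

Answer: [0-18 ALLOC][19-19 FREE][20-27 ALLOC][28-45 FREE]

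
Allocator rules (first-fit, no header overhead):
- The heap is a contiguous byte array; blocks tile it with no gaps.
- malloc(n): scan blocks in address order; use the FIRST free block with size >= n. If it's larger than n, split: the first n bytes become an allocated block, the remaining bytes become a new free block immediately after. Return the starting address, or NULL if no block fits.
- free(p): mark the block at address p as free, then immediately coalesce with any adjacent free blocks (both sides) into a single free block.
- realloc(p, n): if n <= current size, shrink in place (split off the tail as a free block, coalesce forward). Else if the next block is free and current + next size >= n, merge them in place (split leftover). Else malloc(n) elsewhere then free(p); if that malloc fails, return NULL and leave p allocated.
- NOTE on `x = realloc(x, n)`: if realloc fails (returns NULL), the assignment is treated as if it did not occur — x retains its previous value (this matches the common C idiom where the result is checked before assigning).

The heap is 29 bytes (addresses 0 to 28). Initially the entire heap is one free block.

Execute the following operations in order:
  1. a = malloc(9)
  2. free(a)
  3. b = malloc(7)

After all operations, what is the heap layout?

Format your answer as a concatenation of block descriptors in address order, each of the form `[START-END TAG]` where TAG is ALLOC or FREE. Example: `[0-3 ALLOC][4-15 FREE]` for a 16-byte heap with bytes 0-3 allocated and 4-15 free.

Op 1: a = malloc(9) -> a = 0; heap: [0-8 ALLOC][9-28 FREE]
Op 2: free(a) -> (freed a); heap: [0-28 FREE]
Op 3: b = malloc(7) -> b = 0; heap: [0-6 ALLOC][7-28 FREE]

Answer: [0-6 ALLOC][7-28 FREE]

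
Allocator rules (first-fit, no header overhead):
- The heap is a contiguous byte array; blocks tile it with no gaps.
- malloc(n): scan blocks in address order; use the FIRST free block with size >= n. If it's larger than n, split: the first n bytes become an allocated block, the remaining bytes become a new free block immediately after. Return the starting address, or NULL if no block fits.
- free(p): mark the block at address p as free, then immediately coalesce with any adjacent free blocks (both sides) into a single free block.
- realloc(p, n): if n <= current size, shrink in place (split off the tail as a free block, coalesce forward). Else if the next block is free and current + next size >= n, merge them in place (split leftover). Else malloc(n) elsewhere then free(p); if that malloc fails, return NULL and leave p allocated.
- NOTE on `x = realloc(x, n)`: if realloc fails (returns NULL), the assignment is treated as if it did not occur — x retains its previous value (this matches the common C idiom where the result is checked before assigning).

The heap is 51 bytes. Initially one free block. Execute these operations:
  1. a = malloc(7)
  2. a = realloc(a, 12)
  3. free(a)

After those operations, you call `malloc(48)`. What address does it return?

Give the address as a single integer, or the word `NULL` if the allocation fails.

Answer: 0

Derivation:
Op 1: a = malloc(7) -> a = 0; heap: [0-6 ALLOC][7-50 FREE]
Op 2: a = realloc(a, 12) -> a = 0; heap: [0-11 ALLOC][12-50 FREE]
Op 3: free(a) -> (freed a); heap: [0-50 FREE]
malloc(48): first-fit scan over [0-50 FREE] -> 0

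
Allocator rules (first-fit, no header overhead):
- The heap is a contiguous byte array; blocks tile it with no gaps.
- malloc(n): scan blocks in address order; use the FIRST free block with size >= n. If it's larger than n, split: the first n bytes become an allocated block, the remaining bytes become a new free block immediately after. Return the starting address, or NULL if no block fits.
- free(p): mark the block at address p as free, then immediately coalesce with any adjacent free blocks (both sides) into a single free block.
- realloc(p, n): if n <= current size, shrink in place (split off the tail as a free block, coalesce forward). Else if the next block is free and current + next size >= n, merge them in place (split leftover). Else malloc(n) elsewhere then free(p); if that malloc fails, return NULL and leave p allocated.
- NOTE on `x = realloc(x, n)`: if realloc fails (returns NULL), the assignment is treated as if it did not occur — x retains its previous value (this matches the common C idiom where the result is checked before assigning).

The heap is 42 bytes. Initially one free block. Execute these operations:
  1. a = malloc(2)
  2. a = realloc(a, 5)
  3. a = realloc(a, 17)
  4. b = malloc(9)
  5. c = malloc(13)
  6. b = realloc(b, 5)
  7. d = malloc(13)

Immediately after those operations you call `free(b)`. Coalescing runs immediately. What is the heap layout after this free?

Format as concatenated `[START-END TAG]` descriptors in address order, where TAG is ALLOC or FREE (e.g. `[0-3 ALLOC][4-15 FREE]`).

Answer: [0-16 ALLOC][17-25 FREE][26-38 ALLOC][39-41 FREE]

Derivation:
Op 1: a = malloc(2) -> a = 0; heap: [0-1 ALLOC][2-41 FREE]
Op 2: a = realloc(a, 5) -> a = 0; heap: [0-4 ALLOC][5-41 FREE]
Op 3: a = realloc(a, 17) -> a = 0; heap: [0-16 ALLOC][17-41 FREE]
Op 4: b = malloc(9) -> b = 17; heap: [0-16 ALLOC][17-25 ALLOC][26-41 FREE]
Op 5: c = malloc(13) -> c = 26; heap: [0-16 ALLOC][17-25 ALLOC][26-38 ALLOC][39-41 FREE]
Op 6: b = realloc(b, 5) -> b = 17; heap: [0-16 ALLOC][17-21 ALLOC][22-25 FREE][26-38 ALLOC][39-41 FREE]
Op 7: d = malloc(13) -> d = NULL; heap: [0-16 ALLOC][17-21 ALLOC][22-25 FREE][26-38 ALLOC][39-41 FREE]
free(b): b = 17 -> block [17-21 ALLOC]; mark free, coalesce with adjacent free neighbors -> [0-16 ALLOC][17-25 FREE][26-38 ALLOC][39-41 FREE]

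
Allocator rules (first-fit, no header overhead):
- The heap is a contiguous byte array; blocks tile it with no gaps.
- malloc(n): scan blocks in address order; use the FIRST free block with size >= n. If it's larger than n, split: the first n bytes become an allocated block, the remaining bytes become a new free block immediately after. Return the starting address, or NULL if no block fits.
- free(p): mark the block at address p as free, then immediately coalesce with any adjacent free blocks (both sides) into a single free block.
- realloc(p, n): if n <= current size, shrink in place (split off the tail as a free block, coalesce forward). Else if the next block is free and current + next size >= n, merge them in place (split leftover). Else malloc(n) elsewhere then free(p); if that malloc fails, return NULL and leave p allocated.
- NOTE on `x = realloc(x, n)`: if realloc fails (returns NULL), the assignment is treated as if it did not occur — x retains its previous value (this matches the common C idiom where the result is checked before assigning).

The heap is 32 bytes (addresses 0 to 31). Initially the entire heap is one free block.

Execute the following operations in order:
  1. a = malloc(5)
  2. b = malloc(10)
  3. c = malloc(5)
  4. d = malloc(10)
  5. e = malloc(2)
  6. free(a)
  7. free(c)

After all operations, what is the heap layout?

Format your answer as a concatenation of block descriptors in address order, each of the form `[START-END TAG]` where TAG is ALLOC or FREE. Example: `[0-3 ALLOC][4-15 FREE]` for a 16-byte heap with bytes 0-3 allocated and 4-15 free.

Op 1: a = malloc(5) -> a = 0; heap: [0-4 ALLOC][5-31 FREE]
Op 2: b = malloc(10) -> b = 5; heap: [0-4 ALLOC][5-14 ALLOC][15-31 FREE]
Op 3: c = malloc(5) -> c = 15; heap: [0-4 ALLOC][5-14 ALLOC][15-19 ALLOC][20-31 FREE]
Op 4: d = malloc(10) -> d = 20; heap: [0-4 ALLOC][5-14 ALLOC][15-19 ALLOC][20-29 ALLOC][30-31 FREE]
Op 5: e = malloc(2) -> e = 30; heap: [0-4 ALLOC][5-14 ALLOC][15-19 ALLOC][20-29 ALLOC][30-31 ALLOC]
Op 6: free(a) -> (freed a); heap: [0-4 FREE][5-14 ALLOC][15-19 ALLOC][20-29 ALLOC][30-31 ALLOC]
Op 7: free(c) -> (freed c); heap: [0-4 FREE][5-14 ALLOC][15-19 FREE][20-29 ALLOC][30-31 ALLOC]

Answer: [0-4 FREE][5-14 ALLOC][15-19 FREE][20-29 ALLOC][30-31 ALLOC]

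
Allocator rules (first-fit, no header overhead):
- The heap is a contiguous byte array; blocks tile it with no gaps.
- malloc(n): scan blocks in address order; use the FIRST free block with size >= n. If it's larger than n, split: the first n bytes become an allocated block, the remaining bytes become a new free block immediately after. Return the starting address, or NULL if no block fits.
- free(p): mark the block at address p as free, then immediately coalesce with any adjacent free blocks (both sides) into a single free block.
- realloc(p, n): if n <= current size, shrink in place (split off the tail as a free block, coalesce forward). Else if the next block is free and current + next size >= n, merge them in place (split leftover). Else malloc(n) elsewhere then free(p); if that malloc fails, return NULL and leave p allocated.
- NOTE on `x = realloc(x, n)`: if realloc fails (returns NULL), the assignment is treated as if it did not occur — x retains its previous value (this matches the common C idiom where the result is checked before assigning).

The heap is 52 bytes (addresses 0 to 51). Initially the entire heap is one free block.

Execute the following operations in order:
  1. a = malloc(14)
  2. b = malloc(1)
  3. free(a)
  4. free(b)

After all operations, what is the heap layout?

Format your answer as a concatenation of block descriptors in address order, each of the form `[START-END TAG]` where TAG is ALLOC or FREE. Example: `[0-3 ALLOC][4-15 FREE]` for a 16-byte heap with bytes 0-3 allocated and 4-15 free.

Answer: [0-51 FREE]

Derivation:
Op 1: a = malloc(14) -> a = 0; heap: [0-13 ALLOC][14-51 FREE]
Op 2: b = malloc(1) -> b = 14; heap: [0-13 ALLOC][14-14 ALLOC][15-51 FREE]
Op 3: free(a) -> (freed a); heap: [0-13 FREE][14-14 ALLOC][15-51 FREE]
Op 4: free(b) -> (freed b); heap: [0-51 FREE]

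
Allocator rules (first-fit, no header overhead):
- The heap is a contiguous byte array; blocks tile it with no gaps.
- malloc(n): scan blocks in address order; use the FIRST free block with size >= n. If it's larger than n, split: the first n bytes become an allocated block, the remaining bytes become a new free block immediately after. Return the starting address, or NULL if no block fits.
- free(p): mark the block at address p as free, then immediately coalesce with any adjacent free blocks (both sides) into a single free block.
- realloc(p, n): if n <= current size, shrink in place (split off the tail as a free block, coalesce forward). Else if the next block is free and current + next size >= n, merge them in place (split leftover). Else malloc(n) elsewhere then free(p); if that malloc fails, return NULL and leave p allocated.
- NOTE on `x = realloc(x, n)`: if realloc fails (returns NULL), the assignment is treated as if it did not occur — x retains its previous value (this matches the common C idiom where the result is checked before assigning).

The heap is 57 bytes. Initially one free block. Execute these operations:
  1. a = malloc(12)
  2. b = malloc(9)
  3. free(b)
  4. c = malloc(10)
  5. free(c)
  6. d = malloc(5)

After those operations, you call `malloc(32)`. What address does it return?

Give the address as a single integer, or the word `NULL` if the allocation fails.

Op 1: a = malloc(12) -> a = 0; heap: [0-11 ALLOC][12-56 FREE]
Op 2: b = malloc(9) -> b = 12; heap: [0-11 ALLOC][12-20 ALLOC][21-56 FREE]
Op 3: free(b) -> (freed b); heap: [0-11 ALLOC][12-56 FREE]
Op 4: c = malloc(10) -> c = 12; heap: [0-11 ALLOC][12-21 ALLOC][22-56 FREE]
Op 5: free(c) -> (freed c); heap: [0-11 ALLOC][12-56 FREE]
Op 6: d = malloc(5) -> d = 12; heap: [0-11 ALLOC][12-16 ALLOC][17-56 FREE]
malloc(32): first-fit scan over [0-11 ALLOC][12-16 ALLOC][17-56 FREE] -> 17

Answer: 17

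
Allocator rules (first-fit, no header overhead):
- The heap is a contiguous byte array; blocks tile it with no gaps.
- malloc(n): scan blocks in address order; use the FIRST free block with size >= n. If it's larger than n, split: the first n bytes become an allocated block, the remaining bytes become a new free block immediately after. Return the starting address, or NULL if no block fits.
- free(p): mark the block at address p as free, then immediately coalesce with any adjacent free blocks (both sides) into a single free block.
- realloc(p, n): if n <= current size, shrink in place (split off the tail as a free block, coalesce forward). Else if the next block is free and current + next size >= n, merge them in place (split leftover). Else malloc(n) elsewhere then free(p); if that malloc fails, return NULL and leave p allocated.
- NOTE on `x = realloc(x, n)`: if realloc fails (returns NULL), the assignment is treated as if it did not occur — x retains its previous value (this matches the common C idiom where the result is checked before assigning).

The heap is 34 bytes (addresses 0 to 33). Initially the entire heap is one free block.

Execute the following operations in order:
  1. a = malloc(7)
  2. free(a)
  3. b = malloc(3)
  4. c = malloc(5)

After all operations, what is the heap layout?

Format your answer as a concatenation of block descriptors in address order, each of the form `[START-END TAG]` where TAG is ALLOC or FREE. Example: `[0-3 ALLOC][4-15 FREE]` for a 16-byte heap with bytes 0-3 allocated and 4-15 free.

Answer: [0-2 ALLOC][3-7 ALLOC][8-33 FREE]

Derivation:
Op 1: a = malloc(7) -> a = 0; heap: [0-6 ALLOC][7-33 FREE]
Op 2: free(a) -> (freed a); heap: [0-33 FREE]
Op 3: b = malloc(3) -> b = 0; heap: [0-2 ALLOC][3-33 FREE]
Op 4: c = malloc(5) -> c = 3; heap: [0-2 ALLOC][3-7 ALLOC][8-33 FREE]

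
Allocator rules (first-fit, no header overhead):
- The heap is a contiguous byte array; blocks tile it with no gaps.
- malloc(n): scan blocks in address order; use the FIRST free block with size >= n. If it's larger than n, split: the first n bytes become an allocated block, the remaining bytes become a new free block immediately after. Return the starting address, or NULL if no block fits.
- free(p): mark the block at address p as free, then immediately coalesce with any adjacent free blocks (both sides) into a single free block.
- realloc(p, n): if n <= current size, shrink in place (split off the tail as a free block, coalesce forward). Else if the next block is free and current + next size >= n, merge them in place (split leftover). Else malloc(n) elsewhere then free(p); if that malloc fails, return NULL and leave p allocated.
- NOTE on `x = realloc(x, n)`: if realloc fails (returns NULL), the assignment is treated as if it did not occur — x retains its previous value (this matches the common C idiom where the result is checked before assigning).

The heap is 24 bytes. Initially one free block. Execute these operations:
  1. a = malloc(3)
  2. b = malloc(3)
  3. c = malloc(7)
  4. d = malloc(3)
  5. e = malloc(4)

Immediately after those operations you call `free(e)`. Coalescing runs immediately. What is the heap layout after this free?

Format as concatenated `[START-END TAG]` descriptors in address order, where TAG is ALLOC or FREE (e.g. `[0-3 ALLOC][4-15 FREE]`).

Op 1: a = malloc(3) -> a = 0; heap: [0-2 ALLOC][3-23 FREE]
Op 2: b = malloc(3) -> b = 3; heap: [0-2 ALLOC][3-5 ALLOC][6-23 FREE]
Op 3: c = malloc(7) -> c = 6; heap: [0-2 ALLOC][3-5 ALLOC][6-12 ALLOC][13-23 FREE]
Op 4: d = malloc(3) -> d = 13; heap: [0-2 ALLOC][3-5 ALLOC][6-12 ALLOC][13-15 ALLOC][16-23 FREE]
Op 5: e = malloc(4) -> e = 16; heap: [0-2 ALLOC][3-5 ALLOC][6-12 ALLOC][13-15 ALLOC][16-19 ALLOC][20-23 FREE]
free(e): e = 16 -> block [16-19 ALLOC]; mark free, coalesce with adjacent free neighbors -> [0-2 ALLOC][3-5 ALLOC][6-12 ALLOC][13-15 ALLOC][16-23 FREE]

Answer: [0-2 ALLOC][3-5 ALLOC][6-12 ALLOC][13-15 ALLOC][16-23 FREE]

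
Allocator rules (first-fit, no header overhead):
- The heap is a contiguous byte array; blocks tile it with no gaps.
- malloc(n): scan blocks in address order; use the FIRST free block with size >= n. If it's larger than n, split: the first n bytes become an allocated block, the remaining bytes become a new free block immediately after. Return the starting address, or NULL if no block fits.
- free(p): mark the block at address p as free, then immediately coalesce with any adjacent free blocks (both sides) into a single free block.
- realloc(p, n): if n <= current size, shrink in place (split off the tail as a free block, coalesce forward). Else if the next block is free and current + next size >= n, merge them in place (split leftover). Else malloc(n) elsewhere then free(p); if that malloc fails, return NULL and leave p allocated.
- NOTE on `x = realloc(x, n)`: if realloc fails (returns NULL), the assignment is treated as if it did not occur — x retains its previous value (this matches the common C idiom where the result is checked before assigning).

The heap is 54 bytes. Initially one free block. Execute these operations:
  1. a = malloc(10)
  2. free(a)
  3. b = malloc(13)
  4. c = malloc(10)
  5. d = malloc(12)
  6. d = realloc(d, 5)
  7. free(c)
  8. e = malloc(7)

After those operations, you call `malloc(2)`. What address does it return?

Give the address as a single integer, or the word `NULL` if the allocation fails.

Op 1: a = malloc(10) -> a = 0; heap: [0-9 ALLOC][10-53 FREE]
Op 2: free(a) -> (freed a); heap: [0-53 FREE]
Op 3: b = malloc(13) -> b = 0; heap: [0-12 ALLOC][13-53 FREE]
Op 4: c = malloc(10) -> c = 13; heap: [0-12 ALLOC][13-22 ALLOC][23-53 FREE]
Op 5: d = malloc(12) -> d = 23; heap: [0-12 ALLOC][13-22 ALLOC][23-34 ALLOC][35-53 FREE]
Op 6: d = realloc(d, 5) -> d = 23; heap: [0-12 ALLOC][13-22 ALLOC][23-27 ALLOC][28-53 FREE]
Op 7: free(c) -> (freed c); heap: [0-12 ALLOC][13-22 FREE][23-27 ALLOC][28-53 FREE]
Op 8: e = malloc(7) -> e = 13; heap: [0-12 ALLOC][13-19 ALLOC][20-22 FREE][23-27 ALLOC][28-53 FREE]
malloc(2): first-fit scan over [0-12 ALLOC][13-19 ALLOC][20-22 FREE][23-27 ALLOC][28-53 FREE] -> 20

Answer: 20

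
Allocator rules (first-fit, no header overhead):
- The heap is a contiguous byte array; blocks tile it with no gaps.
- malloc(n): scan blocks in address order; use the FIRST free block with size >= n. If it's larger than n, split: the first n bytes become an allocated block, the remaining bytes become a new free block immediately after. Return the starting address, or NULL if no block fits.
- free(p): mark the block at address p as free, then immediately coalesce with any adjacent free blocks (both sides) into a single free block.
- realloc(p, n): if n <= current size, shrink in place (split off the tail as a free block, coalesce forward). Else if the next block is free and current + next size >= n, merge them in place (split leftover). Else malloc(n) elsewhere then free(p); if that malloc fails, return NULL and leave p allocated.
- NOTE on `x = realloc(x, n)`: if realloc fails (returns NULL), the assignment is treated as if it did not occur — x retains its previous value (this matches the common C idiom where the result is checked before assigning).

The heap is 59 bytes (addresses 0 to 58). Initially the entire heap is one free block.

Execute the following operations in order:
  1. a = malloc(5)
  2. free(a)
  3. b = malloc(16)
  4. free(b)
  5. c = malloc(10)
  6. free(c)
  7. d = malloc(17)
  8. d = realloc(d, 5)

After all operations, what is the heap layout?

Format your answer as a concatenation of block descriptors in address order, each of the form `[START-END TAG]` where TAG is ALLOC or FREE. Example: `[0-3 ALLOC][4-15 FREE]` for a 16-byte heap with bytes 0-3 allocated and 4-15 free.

Answer: [0-4 ALLOC][5-58 FREE]

Derivation:
Op 1: a = malloc(5) -> a = 0; heap: [0-4 ALLOC][5-58 FREE]
Op 2: free(a) -> (freed a); heap: [0-58 FREE]
Op 3: b = malloc(16) -> b = 0; heap: [0-15 ALLOC][16-58 FREE]
Op 4: free(b) -> (freed b); heap: [0-58 FREE]
Op 5: c = malloc(10) -> c = 0; heap: [0-9 ALLOC][10-58 FREE]
Op 6: free(c) -> (freed c); heap: [0-58 FREE]
Op 7: d = malloc(17) -> d = 0; heap: [0-16 ALLOC][17-58 FREE]
Op 8: d = realloc(d, 5) -> d = 0; heap: [0-4 ALLOC][5-58 FREE]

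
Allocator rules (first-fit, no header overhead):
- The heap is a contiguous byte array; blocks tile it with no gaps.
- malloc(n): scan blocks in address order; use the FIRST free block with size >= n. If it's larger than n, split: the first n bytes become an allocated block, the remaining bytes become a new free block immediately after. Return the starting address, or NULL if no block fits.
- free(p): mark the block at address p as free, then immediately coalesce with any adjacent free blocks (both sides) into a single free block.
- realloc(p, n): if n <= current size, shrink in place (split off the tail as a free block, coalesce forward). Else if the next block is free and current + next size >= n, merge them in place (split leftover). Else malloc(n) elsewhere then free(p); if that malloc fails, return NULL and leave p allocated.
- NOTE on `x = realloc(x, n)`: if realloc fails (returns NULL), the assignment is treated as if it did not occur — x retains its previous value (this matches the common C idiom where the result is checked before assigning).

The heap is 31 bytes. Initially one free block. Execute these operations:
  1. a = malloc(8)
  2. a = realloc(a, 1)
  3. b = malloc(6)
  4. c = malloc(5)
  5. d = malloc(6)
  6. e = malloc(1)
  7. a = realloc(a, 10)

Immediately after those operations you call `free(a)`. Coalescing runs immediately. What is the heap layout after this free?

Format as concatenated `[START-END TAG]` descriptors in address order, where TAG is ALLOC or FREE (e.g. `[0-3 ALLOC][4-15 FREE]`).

Answer: [0-0 FREE][1-6 ALLOC][7-11 ALLOC][12-17 ALLOC][18-18 ALLOC][19-30 FREE]

Derivation:
Op 1: a = malloc(8) -> a = 0; heap: [0-7 ALLOC][8-30 FREE]
Op 2: a = realloc(a, 1) -> a = 0; heap: [0-0 ALLOC][1-30 FREE]
Op 3: b = malloc(6) -> b = 1; heap: [0-0 ALLOC][1-6 ALLOC][7-30 FREE]
Op 4: c = malloc(5) -> c = 7; heap: [0-0 ALLOC][1-6 ALLOC][7-11 ALLOC][12-30 FREE]
Op 5: d = malloc(6) -> d = 12; heap: [0-0 ALLOC][1-6 ALLOC][7-11 ALLOC][12-17 ALLOC][18-30 FREE]
Op 6: e = malloc(1) -> e = 18; heap: [0-0 ALLOC][1-6 ALLOC][7-11 ALLOC][12-17 ALLOC][18-18 ALLOC][19-30 FREE]
Op 7: a = realloc(a, 10) -> a = 19; heap: [0-0 FREE][1-6 ALLOC][7-11 ALLOC][12-17 ALLOC][18-18 ALLOC][19-28 ALLOC][29-30 FREE]
free(a): a = 19 -> block [19-28 ALLOC]; mark free, coalesce with adjacent free neighbors -> [0-0 FREE][1-6 ALLOC][7-11 ALLOC][12-17 ALLOC][18-18 ALLOC][19-30 FREE]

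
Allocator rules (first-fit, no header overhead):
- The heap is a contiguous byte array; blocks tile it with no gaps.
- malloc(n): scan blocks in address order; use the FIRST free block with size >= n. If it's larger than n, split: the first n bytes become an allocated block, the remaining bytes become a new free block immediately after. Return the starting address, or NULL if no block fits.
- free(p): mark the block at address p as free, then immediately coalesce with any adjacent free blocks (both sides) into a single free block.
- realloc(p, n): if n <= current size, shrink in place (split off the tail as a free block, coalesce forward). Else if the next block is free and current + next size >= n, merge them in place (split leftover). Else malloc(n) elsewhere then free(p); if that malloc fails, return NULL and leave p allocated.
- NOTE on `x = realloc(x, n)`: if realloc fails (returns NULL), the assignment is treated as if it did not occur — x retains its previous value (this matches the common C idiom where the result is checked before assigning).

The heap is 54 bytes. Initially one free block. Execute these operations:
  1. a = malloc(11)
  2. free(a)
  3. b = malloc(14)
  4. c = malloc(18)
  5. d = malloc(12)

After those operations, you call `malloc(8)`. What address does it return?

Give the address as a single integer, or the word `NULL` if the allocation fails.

Answer: 44

Derivation:
Op 1: a = malloc(11) -> a = 0; heap: [0-10 ALLOC][11-53 FREE]
Op 2: free(a) -> (freed a); heap: [0-53 FREE]
Op 3: b = malloc(14) -> b = 0; heap: [0-13 ALLOC][14-53 FREE]
Op 4: c = malloc(18) -> c = 14; heap: [0-13 ALLOC][14-31 ALLOC][32-53 FREE]
Op 5: d = malloc(12) -> d = 32; heap: [0-13 ALLOC][14-31 ALLOC][32-43 ALLOC][44-53 FREE]
malloc(8): first-fit scan over [0-13 ALLOC][14-31 ALLOC][32-43 ALLOC][44-53 FREE] -> 44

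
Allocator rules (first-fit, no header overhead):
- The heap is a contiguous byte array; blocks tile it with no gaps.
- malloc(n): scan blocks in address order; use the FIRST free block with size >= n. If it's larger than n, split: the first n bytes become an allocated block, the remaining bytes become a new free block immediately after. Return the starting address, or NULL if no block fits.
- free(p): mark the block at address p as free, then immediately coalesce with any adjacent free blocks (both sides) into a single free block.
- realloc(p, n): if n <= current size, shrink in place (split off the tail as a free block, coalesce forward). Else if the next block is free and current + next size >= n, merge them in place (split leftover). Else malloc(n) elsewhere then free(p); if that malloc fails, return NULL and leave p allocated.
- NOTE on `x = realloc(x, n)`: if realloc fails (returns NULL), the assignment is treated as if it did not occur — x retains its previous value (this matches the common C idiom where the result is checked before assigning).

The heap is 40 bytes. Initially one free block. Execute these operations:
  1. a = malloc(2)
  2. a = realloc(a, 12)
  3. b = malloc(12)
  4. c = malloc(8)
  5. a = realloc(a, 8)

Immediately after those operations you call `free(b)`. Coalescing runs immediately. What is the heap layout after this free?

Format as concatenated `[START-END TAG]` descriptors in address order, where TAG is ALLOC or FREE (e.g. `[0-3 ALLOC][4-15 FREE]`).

Answer: [0-7 ALLOC][8-23 FREE][24-31 ALLOC][32-39 FREE]

Derivation:
Op 1: a = malloc(2) -> a = 0; heap: [0-1 ALLOC][2-39 FREE]
Op 2: a = realloc(a, 12) -> a = 0; heap: [0-11 ALLOC][12-39 FREE]
Op 3: b = malloc(12) -> b = 12; heap: [0-11 ALLOC][12-23 ALLOC][24-39 FREE]
Op 4: c = malloc(8) -> c = 24; heap: [0-11 ALLOC][12-23 ALLOC][24-31 ALLOC][32-39 FREE]
Op 5: a = realloc(a, 8) -> a = 0; heap: [0-7 ALLOC][8-11 FREE][12-23 ALLOC][24-31 ALLOC][32-39 FREE]
free(b): b = 12 -> block [12-23 ALLOC]; mark free, coalesce with adjacent free neighbors -> [0-7 ALLOC][8-23 FREE][24-31 ALLOC][32-39 FREE]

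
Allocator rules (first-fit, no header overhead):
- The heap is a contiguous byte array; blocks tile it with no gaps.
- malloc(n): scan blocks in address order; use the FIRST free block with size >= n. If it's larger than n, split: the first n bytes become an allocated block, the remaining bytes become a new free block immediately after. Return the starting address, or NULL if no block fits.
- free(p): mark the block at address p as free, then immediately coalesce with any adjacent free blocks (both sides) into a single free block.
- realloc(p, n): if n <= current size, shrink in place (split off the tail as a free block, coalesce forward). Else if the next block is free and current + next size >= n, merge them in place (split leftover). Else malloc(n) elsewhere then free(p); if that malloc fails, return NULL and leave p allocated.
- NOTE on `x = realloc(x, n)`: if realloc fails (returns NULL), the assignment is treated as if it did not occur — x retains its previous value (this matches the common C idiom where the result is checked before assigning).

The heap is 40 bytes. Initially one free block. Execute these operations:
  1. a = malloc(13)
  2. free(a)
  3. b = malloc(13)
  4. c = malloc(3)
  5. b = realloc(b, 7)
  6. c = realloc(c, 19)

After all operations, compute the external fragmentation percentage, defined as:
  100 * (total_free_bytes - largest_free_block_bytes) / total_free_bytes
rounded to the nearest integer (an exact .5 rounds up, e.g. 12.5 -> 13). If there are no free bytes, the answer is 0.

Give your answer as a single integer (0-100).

Answer: 43

Derivation:
Op 1: a = malloc(13) -> a = 0; heap: [0-12 ALLOC][13-39 FREE]
Op 2: free(a) -> (freed a); heap: [0-39 FREE]
Op 3: b = malloc(13) -> b = 0; heap: [0-12 ALLOC][13-39 FREE]
Op 4: c = malloc(3) -> c = 13; heap: [0-12 ALLOC][13-15 ALLOC][16-39 FREE]
Op 5: b = realloc(b, 7) -> b = 0; heap: [0-6 ALLOC][7-12 FREE][13-15 ALLOC][16-39 FREE]
Op 6: c = realloc(c, 19) -> c = 13; heap: [0-6 ALLOC][7-12 FREE][13-31 ALLOC][32-39 FREE]
Free blocks: [6 8] total_free=14 largest=8 -> 100*(14-8)/14 = 600/14 ≈ 42.857 -> rounds to 43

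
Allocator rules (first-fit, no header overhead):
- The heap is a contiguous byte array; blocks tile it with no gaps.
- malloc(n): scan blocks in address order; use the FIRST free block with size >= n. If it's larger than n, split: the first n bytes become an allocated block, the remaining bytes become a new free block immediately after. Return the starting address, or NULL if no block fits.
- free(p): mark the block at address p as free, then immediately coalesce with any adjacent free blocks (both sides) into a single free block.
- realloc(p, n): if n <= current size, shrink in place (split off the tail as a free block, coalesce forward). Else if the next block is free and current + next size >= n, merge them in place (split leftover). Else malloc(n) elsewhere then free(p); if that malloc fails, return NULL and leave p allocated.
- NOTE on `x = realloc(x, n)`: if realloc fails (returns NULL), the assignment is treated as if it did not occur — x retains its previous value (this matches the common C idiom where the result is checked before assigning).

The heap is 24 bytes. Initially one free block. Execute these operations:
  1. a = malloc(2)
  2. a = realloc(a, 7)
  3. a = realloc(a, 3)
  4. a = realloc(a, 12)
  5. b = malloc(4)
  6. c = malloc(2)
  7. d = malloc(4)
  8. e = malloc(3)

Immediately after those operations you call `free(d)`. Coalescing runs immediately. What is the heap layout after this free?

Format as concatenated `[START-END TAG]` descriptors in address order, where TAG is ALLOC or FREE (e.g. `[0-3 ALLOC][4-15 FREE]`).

Op 1: a = malloc(2) -> a = 0; heap: [0-1 ALLOC][2-23 FREE]
Op 2: a = realloc(a, 7) -> a = 0; heap: [0-6 ALLOC][7-23 FREE]
Op 3: a = realloc(a, 3) -> a = 0; heap: [0-2 ALLOC][3-23 FREE]
Op 4: a = realloc(a, 12) -> a = 0; heap: [0-11 ALLOC][12-23 FREE]
Op 5: b = malloc(4) -> b = 12; heap: [0-11 ALLOC][12-15 ALLOC][16-23 FREE]
Op 6: c = malloc(2) -> c = 16; heap: [0-11 ALLOC][12-15 ALLOC][16-17 ALLOC][18-23 FREE]
Op 7: d = malloc(4) -> d = 18; heap: [0-11 ALLOC][12-15 ALLOC][16-17 ALLOC][18-21 ALLOC][22-23 FREE]
Op 8: e = malloc(3) -> e = NULL; heap: [0-11 ALLOC][12-15 ALLOC][16-17 ALLOC][18-21 ALLOC][22-23 FREE]
free(d): d = 18 -> block [18-21 ALLOC]; mark free, coalesce with adjacent free neighbors -> [0-11 ALLOC][12-15 ALLOC][16-17 ALLOC][18-23 FREE]

Answer: [0-11 ALLOC][12-15 ALLOC][16-17 ALLOC][18-23 FREE]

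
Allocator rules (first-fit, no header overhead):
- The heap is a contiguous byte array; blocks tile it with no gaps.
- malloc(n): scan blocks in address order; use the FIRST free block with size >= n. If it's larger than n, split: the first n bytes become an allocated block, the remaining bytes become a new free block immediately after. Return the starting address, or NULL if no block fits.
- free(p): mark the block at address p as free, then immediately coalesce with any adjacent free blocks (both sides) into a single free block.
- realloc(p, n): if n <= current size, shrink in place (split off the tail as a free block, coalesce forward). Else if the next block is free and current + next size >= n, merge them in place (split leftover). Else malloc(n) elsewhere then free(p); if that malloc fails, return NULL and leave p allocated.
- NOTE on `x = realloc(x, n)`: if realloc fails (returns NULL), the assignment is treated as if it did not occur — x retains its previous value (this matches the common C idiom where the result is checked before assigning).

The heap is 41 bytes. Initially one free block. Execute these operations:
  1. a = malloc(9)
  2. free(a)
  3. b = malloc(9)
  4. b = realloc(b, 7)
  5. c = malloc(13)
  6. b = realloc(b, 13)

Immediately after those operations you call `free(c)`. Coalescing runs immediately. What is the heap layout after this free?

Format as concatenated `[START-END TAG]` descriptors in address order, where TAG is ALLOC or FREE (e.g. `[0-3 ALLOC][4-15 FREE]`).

Op 1: a = malloc(9) -> a = 0; heap: [0-8 ALLOC][9-40 FREE]
Op 2: free(a) -> (freed a); heap: [0-40 FREE]
Op 3: b = malloc(9) -> b = 0; heap: [0-8 ALLOC][9-40 FREE]
Op 4: b = realloc(b, 7) -> b = 0; heap: [0-6 ALLOC][7-40 FREE]
Op 5: c = malloc(13) -> c = 7; heap: [0-6 ALLOC][7-19 ALLOC][20-40 FREE]
Op 6: b = realloc(b, 13) -> b = 20; heap: [0-6 FREE][7-19 ALLOC][20-32 ALLOC][33-40 FREE]
free(c): c = 7 -> block [7-19 ALLOC]; mark free, coalesce with adjacent free neighbors -> [0-19 FREE][20-32 ALLOC][33-40 FREE]

Answer: [0-19 FREE][20-32 ALLOC][33-40 FREE]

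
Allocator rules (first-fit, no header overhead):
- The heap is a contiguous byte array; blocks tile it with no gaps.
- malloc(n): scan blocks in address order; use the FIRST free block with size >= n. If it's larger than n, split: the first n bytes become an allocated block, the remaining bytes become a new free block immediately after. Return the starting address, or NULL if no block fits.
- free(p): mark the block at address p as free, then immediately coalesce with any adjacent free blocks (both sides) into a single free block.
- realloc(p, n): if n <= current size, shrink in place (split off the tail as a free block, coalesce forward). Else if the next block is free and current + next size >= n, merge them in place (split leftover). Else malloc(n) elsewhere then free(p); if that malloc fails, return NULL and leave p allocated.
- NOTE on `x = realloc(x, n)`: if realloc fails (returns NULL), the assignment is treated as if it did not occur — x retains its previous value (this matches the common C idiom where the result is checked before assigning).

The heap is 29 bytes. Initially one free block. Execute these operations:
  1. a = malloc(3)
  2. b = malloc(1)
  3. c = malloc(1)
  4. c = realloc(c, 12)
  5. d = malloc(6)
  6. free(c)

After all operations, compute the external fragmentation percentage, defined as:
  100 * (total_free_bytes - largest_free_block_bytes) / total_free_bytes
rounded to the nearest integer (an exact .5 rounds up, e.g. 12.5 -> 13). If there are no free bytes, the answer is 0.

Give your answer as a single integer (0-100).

Op 1: a = malloc(3) -> a = 0; heap: [0-2 ALLOC][3-28 FREE]
Op 2: b = malloc(1) -> b = 3; heap: [0-2 ALLOC][3-3 ALLOC][4-28 FREE]
Op 3: c = malloc(1) -> c = 4; heap: [0-2 ALLOC][3-3 ALLOC][4-4 ALLOC][5-28 FREE]
Op 4: c = realloc(c, 12) -> c = 4; heap: [0-2 ALLOC][3-3 ALLOC][4-15 ALLOC][16-28 FREE]
Op 5: d = malloc(6) -> d = 16; heap: [0-2 ALLOC][3-3 ALLOC][4-15 ALLOC][16-21 ALLOC][22-28 FREE]
Op 6: free(c) -> (freed c); heap: [0-2 ALLOC][3-3 ALLOC][4-15 FREE][16-21 ALLOC][22-28 FREE]
Free blocks: [12 7] total_free=19 largest=12 -> 100*(19-12)/19 = 700/19 ≈ 36.842 -> rounds to 37

Answer: 37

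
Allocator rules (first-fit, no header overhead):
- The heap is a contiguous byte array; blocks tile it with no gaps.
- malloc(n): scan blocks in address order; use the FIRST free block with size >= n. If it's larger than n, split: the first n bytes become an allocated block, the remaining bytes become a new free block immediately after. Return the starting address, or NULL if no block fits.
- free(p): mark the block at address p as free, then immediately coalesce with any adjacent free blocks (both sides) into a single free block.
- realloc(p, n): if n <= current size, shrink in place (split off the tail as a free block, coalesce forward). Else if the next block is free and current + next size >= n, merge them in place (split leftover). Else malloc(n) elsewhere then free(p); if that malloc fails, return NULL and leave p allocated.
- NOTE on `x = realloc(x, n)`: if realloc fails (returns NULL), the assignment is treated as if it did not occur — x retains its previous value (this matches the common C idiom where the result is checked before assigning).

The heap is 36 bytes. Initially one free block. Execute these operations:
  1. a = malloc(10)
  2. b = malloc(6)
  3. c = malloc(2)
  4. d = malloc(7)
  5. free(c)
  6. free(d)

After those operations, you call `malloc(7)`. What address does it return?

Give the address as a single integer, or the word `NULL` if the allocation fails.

Op 1: a = malloc(10) -> a = 0; heap: [0-9 ALLOC][10-35 FREE]
Op 2: b = malloc(6) -> b = 10; heap: [0-9 ALLOC][10-15 ALLOC][16-35 FREE]
Op 3: c = malloc(2) -> c = 16; heap: [0-9 ALLOC][10-15 ALLOC][16-17 ALLOC][18-35 FREE]
Op 4: d = malloc(7) -> d = 18; heap: [0-9 ALLOC][10-15 ALLOC][16-17 ALLOC][18-24 ALLOC][25-35 FREE]
Op 5: free(c) -> (freed c); heap: [0-9 ALLOC][10-15 ALLOC][16-17 FREE][18-24 ALLOC][25-35 FREE]
Op 6: free(d) -> (freed d); heap: [0-9 ALLOC][10-15 ALLOC][16-35 FREE]
malloc(7): first-fit scan over [0-9 ALLOC][10-15 ALLOC][16-35 FREE] -> 16

Answer: 16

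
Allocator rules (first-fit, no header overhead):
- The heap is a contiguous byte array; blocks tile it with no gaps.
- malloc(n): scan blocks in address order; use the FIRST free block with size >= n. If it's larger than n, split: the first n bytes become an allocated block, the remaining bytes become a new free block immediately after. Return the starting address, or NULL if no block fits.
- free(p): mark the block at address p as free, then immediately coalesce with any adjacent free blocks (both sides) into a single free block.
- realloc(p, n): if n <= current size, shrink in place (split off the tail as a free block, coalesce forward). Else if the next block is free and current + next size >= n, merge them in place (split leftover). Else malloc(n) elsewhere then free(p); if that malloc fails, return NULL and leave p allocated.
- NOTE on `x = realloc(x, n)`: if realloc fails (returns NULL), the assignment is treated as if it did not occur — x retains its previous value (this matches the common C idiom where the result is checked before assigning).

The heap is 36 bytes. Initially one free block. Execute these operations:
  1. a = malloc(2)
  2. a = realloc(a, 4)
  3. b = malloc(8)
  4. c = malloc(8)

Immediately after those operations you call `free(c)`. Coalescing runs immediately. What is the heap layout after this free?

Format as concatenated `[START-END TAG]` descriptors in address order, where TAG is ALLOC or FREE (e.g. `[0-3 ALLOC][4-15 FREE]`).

Answer: [0-3 ALLOC][4-11 ALLOC][12-35 FREE]

Derivation:
Op 1: a = malloc(2) -> a = 0; heap: [0-1 ALLOC][2-35 FREE]
Op 2: a = realloc(a, 4) -> a = 0; heap: [0-3 ALLOC][4-35 FREE]
Op 3: b = malloc(8) -> b = 4; heap: [0-3 ALLOC][4-11 ALLOC][12-35 FREE]
Op 4: c = malloc(8) -> c = 12; heap: [0-3 ALLOC][4-11 ALLOC][12-19 ALLOC][20-35 FREE]
free(c): c = 12 -> block [12-19 ALLOC]; mark free, coalesce with adjacent free neighbors -> [0-3 ALLOC][4-11 ALLOC][12-35 FREE]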